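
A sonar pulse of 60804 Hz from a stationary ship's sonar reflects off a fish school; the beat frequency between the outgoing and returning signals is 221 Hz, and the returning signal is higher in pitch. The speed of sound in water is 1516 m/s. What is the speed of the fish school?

2.75 m/s

Double Doppler shift off a moving reflector: f₂ = f₀ · (v + u)/(v − u) (u > 0 toward emitter).
Returning signal is higher, so f₂ = f₀ + Δf = 60804 + 221 = 61025 Hz.
Rearranging, u = v · (f₂ − f₀)/(f₂ + f₀) = 1516 × 221/121829 ≈ 2.75 m/s.
So the fish school is moving at 2.75 m/s toward the emitter.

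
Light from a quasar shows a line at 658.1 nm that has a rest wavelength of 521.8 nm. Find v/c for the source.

0.228c

λ'/λ₀ = 1.2612 > 1 (redshift), so the source is receding.
λ'/λ₀ = √((1 + β)/(1 − β)) for a receding source ⇒ β = (r² − 1)/(r² + 1) with r = λ'/λ₀.
β = (1.5907 − 1)/(1.5907 + 1) ≈ 0.228.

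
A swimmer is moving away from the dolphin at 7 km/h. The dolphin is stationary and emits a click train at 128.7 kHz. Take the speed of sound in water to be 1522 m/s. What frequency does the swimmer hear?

7 km/h = 1.944 m/s.
Only the observer moves, away from the source, so f' = f · (v − v_o)/v.
f' = 128.7 × (1522 − 1.944)/1522 = 128.7 × 1520.1/1522 ≈ 128.5 kHz.

128.5 kHz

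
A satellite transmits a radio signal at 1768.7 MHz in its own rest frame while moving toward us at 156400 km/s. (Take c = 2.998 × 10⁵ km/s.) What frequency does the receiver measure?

3154.7 MHz

β = v/c = 156400/299800 = 0.5217.
Relativistic Doppler for frequency: f' = f₀ · √((1 + β)/(1 − β)).
f' = 1768.7 × √(1.5217/0.4783) = 1768.7 × 1.78362 ≈ 3154.7 MHz.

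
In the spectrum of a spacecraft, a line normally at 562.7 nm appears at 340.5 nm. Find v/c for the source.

λ'/λ₀ = 0.6051 < 1 (blueshift), so the source is approaching.
λ'/λ₀ = √((1 − β)/(1 + β)) for an approaching source ⇒ β = (1 − r²)/(1 + r²) with r = λ'/λ₀.
β = (1 − 0.3662)/(1 + 0.3662) ≈ 0.464.

0.464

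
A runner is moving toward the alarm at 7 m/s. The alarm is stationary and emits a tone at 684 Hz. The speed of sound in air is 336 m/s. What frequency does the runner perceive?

Moving observer, stationary source: f' = f · (v + v_o)/v.
f' = 684 × (336 + 7)/336 = 684 × 343/336 ≈ 698 Hz.

698 Hz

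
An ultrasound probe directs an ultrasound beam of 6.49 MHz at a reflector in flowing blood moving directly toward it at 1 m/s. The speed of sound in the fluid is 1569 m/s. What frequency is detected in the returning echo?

At the reflector in flowing blood (a moving observer), f₁ = f₀ · (v + u)/v = 6.49 × 1570/1569 ≈ 6.494 MHz.
The reflection then acts as a moving source: f₂ = f₁ · v/(v − u) ≈ 6.498 MHz.

6.498 MHz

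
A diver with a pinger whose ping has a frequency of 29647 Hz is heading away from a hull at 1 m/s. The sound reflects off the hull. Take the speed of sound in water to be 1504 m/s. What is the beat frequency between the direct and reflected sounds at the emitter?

39.4 Hz

The hull receives the sound from a moving source: f₁ = f₀ · v/(v + v_e) = 29647 × 1504/1505 ≈ 29627.3 Hz.
On the return leg the diver with a pinger is a moving observer: f₂ = f₁ · (v − v_e)/v = 29627.3 × 1503/1504 ≈ 29607.6 Hz.
Beat against the emitted tone: |f₂ − f₀| = 2v_e·f₀/(v + v_e) = 2 × 1 × 29647/1505 ≈ 39.4 Hz.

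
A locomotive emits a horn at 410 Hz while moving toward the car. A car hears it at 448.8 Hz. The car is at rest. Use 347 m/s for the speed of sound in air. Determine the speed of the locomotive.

f' = f · v/(v − v_s) ⇒ v_s = v · |1 − f/f'|.
v_s = 347 × |1 − 410/448.8| = 347 × 0.08645 ≈ 30 m/s.

30 m/s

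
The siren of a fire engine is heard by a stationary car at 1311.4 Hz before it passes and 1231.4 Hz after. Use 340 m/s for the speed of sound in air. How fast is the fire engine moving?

f₁/f₂ = (v + v_s)/(v − v_s), so v_s = v · (f₁ − f₂)/(f₁ + f₂).
v_s = 340 × (1311.4 − 1231.4)/(1311.4 + 1231.4) = 340 × 80.0/2542.8 ≈ 10.7 m/s.

10.7 m/s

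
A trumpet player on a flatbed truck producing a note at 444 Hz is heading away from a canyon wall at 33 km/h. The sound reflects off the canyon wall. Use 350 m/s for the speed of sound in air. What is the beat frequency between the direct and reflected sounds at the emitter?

33 km/h = 9.167 m/s.
The canyon wall receives the sound from a moving source: f₁ = f₀ · v/(v + v_e) = 444 × 350/359.17 ≈ 432.7 Hz.
On the return leg the trumpet player on a flatbed truck is a moving observer: f₂ = f₁ · (v − v_e)/v = 432.7 × 340.83/350 ≈ 421.3 Hz.
Beat against the emitted tone: |f₂ − f₀| = 2v_e·f₀/(v + v_e) = 2 × 9.167 × 444/359.17 ≈ 22.7 Hz.

22.7 Hz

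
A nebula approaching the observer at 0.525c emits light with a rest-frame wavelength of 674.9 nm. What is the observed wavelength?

Relativistic Doppler for wavelength: λ' = λ₀ · √((1 − β)/(1 + β)).
λ' = 674.9 × √(0.4750/1.5250) = 674.9 × 0.55810 ≈ 376.7 nm.

376.7 nm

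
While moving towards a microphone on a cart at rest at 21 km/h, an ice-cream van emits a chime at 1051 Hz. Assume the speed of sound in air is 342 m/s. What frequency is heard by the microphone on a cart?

1069 Hz

21 km/h = 5.833 m/s.
With the source moving toward a stationary observer, f' = f · v/(v − v_s).
f' = 1051 × 342/(342 − 5.833) = 1051 × 342/336.2 ≈ 1069 Hz.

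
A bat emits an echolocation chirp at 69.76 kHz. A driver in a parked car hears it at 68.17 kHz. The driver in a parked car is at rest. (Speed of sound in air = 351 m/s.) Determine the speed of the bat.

f' < f, so the bat is receding.
f' = f · v/(v + v_s) ⇒ v_s = v · |1 − f/f'|.
v_s = 351 × |1 − 69.76/68.17| = 351 × 0.02332 ≈ 8.2 m/s.

8.2 m/s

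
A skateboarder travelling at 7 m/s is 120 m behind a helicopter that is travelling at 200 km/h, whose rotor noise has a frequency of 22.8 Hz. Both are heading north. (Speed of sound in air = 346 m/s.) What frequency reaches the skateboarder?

20.0 Hz

200 km/h = 55.56 m/s.
The skateboarder is behind, so the helicopter is moving away from it while the skateboarder is moving toward the helicopter.
Both move, so f' = f · (v + v_o)/(v + v_s).
f' = 22.8 × (346 + 7)/(346 + 55.56) = 22.8 × 353/401.56 ≈ 20.0 Hz.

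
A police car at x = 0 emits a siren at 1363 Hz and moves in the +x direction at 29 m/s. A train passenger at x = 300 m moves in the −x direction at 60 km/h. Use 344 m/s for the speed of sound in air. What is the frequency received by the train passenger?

1561 Hz

60 km/h = 16.67 m/s.
The observer lies on the +x side, so the source is heading toward the observer and the observer is heading toward the source.
Both move, so f' = f · (v + v_o)/(v − v_s).
f' = 1363 × (344 + 16.67)/(344 − 29) = 1363 × 360.67/315 ≈ 1561 Hz.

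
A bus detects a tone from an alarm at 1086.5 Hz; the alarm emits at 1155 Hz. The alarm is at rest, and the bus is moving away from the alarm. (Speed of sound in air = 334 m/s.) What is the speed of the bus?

f' = f · (v − v_o)/v ⇒ v_o = v · |f'/f − 1|.
v_o = 334 × |1086.5/1155 − 1| = 334 × 0.05931 ≈ 19.8 m/s.

19.8 m/s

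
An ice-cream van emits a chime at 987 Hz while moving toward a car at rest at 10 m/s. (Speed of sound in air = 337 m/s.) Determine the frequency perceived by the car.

1017 Hz

Moving source, stationary observer: f' = f · v/(v − v_s) since the source is approaching.
f' = 987 × 337/(337 − 10) = 987 × 337/327 ≈ 1017 Hz.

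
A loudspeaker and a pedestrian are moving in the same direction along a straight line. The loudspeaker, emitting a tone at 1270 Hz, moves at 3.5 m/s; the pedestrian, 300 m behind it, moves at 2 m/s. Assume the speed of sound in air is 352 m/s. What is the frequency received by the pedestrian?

1265 Hz

The pedestrian is behind, so the loudspeaker is moving away from it while the pedestrian is moving toward the loudspeaker.
With source receding and observer approaching, f' = f · (v + v_o)/(v + v_s).
f' = 1270 × (352 + 2)/(352 + 3.5) = 1270 × 354/355.5 ≈ 1265 Hz.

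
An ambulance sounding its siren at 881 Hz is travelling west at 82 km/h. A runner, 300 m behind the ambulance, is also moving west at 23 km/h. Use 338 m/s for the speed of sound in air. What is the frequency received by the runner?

82 km/h = 22.78 m/s; 23 km/h = 6.389 m/s.
The runner is behind, so the ambulance is moving away from it while the runner is moving toward the ambulance.
Both move, so f' = f · (v + v_o)/(v + v_s).
f' = 881 × (338 + 6.389)/(338 + 22.78) = 881 × 344.39/360.78 ≈ 841 Hz.

841 Hz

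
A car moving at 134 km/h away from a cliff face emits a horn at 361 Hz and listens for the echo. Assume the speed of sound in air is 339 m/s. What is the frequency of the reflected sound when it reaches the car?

134 km/h = 37.22 m/s.
The cliff face receives the sound from a moving source: f₁ = f₀ · v/(v + v_e) = 361 × 339/376.22 ≈ 325 Hz.
On the return leg the car is a moving observer: f₂ = f₁ · (v − v_e)/v = 325 × 301.78/339 ≈ 290 Hz.
Equivalently f₂ = f₀ · (v − v_e)/(v + v_e).

290 Hz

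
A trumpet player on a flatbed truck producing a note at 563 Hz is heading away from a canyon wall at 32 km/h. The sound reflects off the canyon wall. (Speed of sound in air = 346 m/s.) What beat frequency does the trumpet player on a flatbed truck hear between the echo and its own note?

32 km/h = 8.889 m/s.
The canyon wall receives the sound from a moving source: f₁ = f₀ · v/(v + v_e) = 563 × 346/354.89 ≈ 548.9 Hz.
On the return leg the trumpet player on a flatbed truck is a moving observer: f₂ = f₁ · (v − v_e)/v = 548.9 × 337.11/346 ≈ 534.8 Hz.
Equivalently f₂ = f₀ · (v − v_e)/(v + v_e).
Beat against the emitted tone: |f₂ − f₀| = 2v_e·f₀/(v + v_e) = 2 × 8.889 × 563/354.89 ≈ 28.2 Hz.

28.2 Hz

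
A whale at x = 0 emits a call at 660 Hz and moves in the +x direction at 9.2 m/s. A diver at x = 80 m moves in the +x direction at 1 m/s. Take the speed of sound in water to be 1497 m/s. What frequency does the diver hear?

The observer lies on the +x side, so the source is heading toward the observer and the observer is heading away from the source.
With source approaching and observer receding, f' = f · (v − v_o)/(v − v_s).
f' = 660 × (1497 − 1)/(1497 − 9.2) = 660 × 1496/1487.8 ≈ 664 Hz.

664 Hz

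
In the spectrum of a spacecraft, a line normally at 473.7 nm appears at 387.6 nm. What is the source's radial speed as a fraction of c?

0.198c

λ'/λ₀ = 0.8182 < 1 (blueshift), so the source is approaching.
λ'/λ₀ = √((1 − β)/(1 + β)) for an approaching source ⇒ β = (1 − r²)/(1 + r²) with r = λ'/λ₀.
β = (1 − 0.6695)/(1 + 0.6695) ≈ 0.198.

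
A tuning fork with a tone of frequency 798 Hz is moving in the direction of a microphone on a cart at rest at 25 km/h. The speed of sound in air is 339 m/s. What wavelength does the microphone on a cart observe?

41.6 cm

25 km/h = 6.944 m/s.
With the source moving toward a stationary observer, f' = f · v/(v − v_s).
f' = 798 × 339/(339 − 6.944) ≈ 815 Hz.
λ' = v/f' = 339/814.689 ≈ 41.6 cm.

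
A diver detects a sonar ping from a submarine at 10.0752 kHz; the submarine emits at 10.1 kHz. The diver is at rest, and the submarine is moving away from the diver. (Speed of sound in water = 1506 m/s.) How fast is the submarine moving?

3.7 m/s

f' = f · v/(v + v_s) ⇒ v_s = v · |1 − f/f'|.
v_s = 1506 × |1 − 10.1/10.0752| = 1506 × 0.002461 ≈ 3.7 m/s.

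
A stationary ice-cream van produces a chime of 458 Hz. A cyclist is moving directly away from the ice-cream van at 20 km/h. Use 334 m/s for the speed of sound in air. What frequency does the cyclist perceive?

20 km/h = 5.556 m/s.
Only the observer moves, away from the source, so f' = f · (v − v_o)/v.
f' = 458 × (334 − 5.556)/334 = 458 × 328.44/334 ≈ 450 Hz.

450 Hz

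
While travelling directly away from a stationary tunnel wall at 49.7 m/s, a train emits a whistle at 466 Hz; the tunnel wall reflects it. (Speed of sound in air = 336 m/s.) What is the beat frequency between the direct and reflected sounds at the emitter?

The tunnel wall receives the sound from a moving source: f₁ = f₀ · v/(v + v_e) = 466 × 336/385.7 ≈ 406.0 Hz.
On the return leg the train is a moving observer: f₂ = f₁ · (v − v_e)/v = 406.0 × 286.3/336 ≈ 345.9 Hz.
Beat against the emitted tone: |f₂ − f₀| = 2v_e·f₀/(v + v_e) = 2 × 49.7 × 466/385.7 ≈ 120 Hz.

120 Hz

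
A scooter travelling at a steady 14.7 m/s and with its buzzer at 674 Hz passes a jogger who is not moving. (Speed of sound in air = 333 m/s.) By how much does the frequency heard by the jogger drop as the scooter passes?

59.6 Hz

Approaching: f₁ = f · v/(v − v_s) = 674 × 333/318.3 ≈ 705.1 Hz.
Receding: f₂ = f · v/(v + v_s) = 674 × 333/347.7 ≈ 645.5 Hz.
Drop: f₁ − f₂ = 2f·v·v_s/(v² − v_s²) = 2 × 674 × 333 × 14.7/(333² − 14.7²) ≈ 59.6 Hz.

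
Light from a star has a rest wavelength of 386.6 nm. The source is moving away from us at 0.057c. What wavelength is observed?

Relativistic Doppler for wavelength: λ' = λ₀ · √((1 + β)/(1 − β)).
λ' = 386.6 × √(1.0570/0.9430) = 386.6 × 1.05872 ≈ 409.3 nm.

409.3 nm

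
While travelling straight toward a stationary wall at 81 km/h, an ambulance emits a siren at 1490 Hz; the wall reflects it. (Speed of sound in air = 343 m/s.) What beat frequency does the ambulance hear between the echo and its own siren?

209 Hz

81 km/h = 22.5 m/s.
The wall receives the sound from a moving source: f₁ = f₀ · v/(v − v_e) = 1490 × 343/320.5 ≈ 1595 Hz.
On the return leg the ambulance is a moving observer: f₂ = f₁ · (v + v_e)/v = 1595 × 365.5/343 ≈ 1699 Hz.
Equivalently f₂ = f₀ · (v + v_e)/(v − v_e).
Beat against the emitted tone: |f₂ − f₀| = 2v_e·f₀/(v − v_e) = 2 × 22.5 × 1490/320.5 ≈ 209 Hz.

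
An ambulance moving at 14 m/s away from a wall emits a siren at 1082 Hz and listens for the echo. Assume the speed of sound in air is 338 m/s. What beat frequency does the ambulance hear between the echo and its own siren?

86 Hz

The wall receives the sound from a moving source: f₁ = f₀ · v/(v + v_e) = 1082 × 338/352 ≈ 1039.0 Hz.
On the return leg the ambulance is a moving observer: f₂ = f₁ · (v − v_e)/v = 1039.0 × 324/338 ≈ 995.9 Hz.
Beat against the emitted tone: |f₂ − f₀| = 2v_e·f₀/(v + v_e) = 2 × 14 × 1082/352 ≈ 86 Hz.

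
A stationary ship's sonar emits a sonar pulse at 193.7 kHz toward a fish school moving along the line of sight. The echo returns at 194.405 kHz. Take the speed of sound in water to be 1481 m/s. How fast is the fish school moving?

2.69 m/s

Double Doppler shift off a moving reflector: f₂ = f₀ · (v + u)/(v − u) (u > 0 toward emitter).
Rearranging, u = v · (f₂ − f₀)/(f₂ + f₀) = 1481 × 0.705/388.105 ≈ 2.69 m/s.
So the fish school is moving at 2.69 m/s toward the emitter.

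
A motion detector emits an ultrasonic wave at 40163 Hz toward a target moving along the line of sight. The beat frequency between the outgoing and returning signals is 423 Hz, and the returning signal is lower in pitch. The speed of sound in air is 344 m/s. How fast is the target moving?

Double Doppler shift off a moving reflector: f₂ = f₀ · (v + u)/(v − u) (u > 0 toward emitter).
Returning signal is lower, so f₂ = f₀ − Δf = 40163 − 423 = 39740 Hz.
Rearranging, u = v · (f₂ − f₀)/(f₂ + f₀) = 344 × -423/79903 ≈ -1.82 m/s.
So the target is moving at 1.82 m/s away from the emitter.

1.82 m/s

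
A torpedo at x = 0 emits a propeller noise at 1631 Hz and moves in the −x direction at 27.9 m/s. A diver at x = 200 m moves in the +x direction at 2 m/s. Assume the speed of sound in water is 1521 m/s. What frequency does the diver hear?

The observer lies on the +x side, so the source is heading away from the observer and the observer is heading away from the source.
General Doppler shift: f' = f · (v − v_o)/(v + v_s).
f' = 1631 × (1521 − 2)/(1521 + 27.9) = 1631 × 1519/1548.9 ≈ 1600 Hz.

1600 Hz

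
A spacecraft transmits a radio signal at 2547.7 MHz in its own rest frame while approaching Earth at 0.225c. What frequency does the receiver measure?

Relativistic Doppler for frequency: f' = f₀ · √((1 + β)/(1 − β)).
f' = 2547.7 × √(1.2250/0.7750) = 2547.7 × 1.25724 ≈ 3203.1 MHz.

3203.1 MHz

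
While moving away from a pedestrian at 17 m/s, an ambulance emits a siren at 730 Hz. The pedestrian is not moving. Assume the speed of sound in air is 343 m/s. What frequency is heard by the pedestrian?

Only the source moves, away from the listener, so f' = f · v/(v + v_s).
f' = 730 × 343/(343 + 17) = 730 × 343/360 ≈ 696 Hz.

696 Hz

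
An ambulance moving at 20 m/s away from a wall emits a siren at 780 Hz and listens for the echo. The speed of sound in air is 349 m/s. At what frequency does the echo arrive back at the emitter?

The wall receives the sound from a moving source: f₁ = f₀ · v/(v + v_e) = 780 × 349/369 ≈ 738 Hz.
On the return leg the ambulance is a moving observer: f₂ = f₁ · (v − v_e)/v = 738 × 329/349 ≈ 695 Hz.
Equivalently f₂ = f₀ · (v − v_e)/(v + v_e).

695 Hz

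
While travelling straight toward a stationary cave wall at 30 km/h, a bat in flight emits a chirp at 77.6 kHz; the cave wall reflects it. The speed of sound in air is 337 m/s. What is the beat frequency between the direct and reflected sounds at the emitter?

30 km/h = 8.333 m/s.
The cave wall receives the sound from a moving source: f₁ = f₀ · v/(v − v_e) = 77.6 × 337/328.67 ≈ 79.57 kHz.
On the return leg the bat in flight is a moving observer: f₂ = f₁ · (v + v_e)/v = 79.57 × 345.33/337 ≈ 81.54 kHz.
Equivalently f₂ = f₀ · (v + v_e)/(v − v_e).
Beat against the emitted tone (with f₀ = 77600 Hz): |f₂ − f₀| = 2v_e·f₀/(v − v_e) = 2 × 8.333 × 77600/328.67 ≈ 3935 Hz.

3935 Hz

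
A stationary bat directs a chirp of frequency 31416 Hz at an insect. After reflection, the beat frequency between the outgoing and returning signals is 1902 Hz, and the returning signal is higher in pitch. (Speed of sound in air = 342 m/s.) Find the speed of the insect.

10.0 m/s

Double Doppler shift off a moving reflector: f₂ = f₀ · (v + u)/(v − u) (u > 0 toward emitter).
Returning signal is higher, so f₂ = f₀ + Δf = 31416 + 1902 = 33318 Hz.
Rearranging, u = v · (f₂ − f₀)/(f₂ + f₀) = 342 × 1902/64734 ≈ 10.0 m/s.
So the insect is moving at 10.0 m/s toward the emitter.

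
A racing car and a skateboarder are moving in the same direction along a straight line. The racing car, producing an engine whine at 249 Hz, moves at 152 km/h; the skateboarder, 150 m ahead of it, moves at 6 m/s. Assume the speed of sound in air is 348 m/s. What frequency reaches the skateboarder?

152 km/h = 42.22 m/s.
The skateboarder is ahead, so the racing car is moving toward it while the skateboarder is moving away from the racing car.
Both move, so f' = f · (v − v_o)/(v − v_s).
f' = 249 × (348 − 6)/(348 − 42.22) = 249 × 342/305.78 ≈ 278 Hz.

278 Hz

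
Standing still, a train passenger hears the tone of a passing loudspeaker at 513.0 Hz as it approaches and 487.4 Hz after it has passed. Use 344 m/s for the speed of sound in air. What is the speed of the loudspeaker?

8.8 m/s

f₁/f₂ = (v + v_s)/(v − v_s), so v_s = v · (f₁ − f₂)/(f₁ + f₂).
v_s = 344 × (513.0 − 487.4)/(513.0 + 487.4) = 344 × 25.6/1000.4 ≈ 8.8 m/s.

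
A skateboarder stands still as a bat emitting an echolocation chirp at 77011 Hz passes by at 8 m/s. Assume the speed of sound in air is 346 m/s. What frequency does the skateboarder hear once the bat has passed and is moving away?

Receding: f₂ = f · v/(v + v_s) = 77011 × 346/354 ≈ 75271 Hz.

75271 Hz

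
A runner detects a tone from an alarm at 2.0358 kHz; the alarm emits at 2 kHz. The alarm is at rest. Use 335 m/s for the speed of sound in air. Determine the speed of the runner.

f' > f, so the runner is approaching.
f' = f · (v + v_o)/v ⇒ v_o = v · |f'/f − 1|.
v_o = 335 × |2.0358/2 − 1| = 335 × 0.0179 ≈ 6.0 m/s.

6.0 m/s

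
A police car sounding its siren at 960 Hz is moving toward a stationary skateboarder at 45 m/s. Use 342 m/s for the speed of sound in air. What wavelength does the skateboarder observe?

Moving source, stationary observer: f' = f · v/(v − v_s) since the source is approaching.
f' = 960 × 342/(342 − 45) ≈ 1105 Hz.
λ' = v/f' = 342/1105.45 ≈ 30.9 cm.

30.9 cm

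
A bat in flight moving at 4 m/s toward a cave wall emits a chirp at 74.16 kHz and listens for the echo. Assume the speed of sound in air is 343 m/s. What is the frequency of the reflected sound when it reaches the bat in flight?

75.9 kHz

The cave wall receives the sound from a moving source: f₁ = f₀ · v/(v − v_e) = 74.16 × 343/339 ≈ 75.0 kHz.
On the return leg the bat in flight is a moving observer: f₂ = f₁ · (v + v_e)/v = 75.0 × 347/343 ≈ 75.9 kHz.
Equivalently f₂ = f₀ · (v + v_e)/(v − v_e).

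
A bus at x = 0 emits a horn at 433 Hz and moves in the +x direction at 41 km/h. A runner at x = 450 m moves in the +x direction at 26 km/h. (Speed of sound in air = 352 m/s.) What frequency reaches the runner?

41 km/h = 11.39 m/s; 26 km/h = 7.222 m/s.
The observer lies on the +x side, so the source is heading toward the observer and the observer is heading away from the source.
Both move, so f' = f · (v − v_o)/(v − v_s).
f' = 433 × (352 − 7.222)/(352 − 11.39) = 433 × 344.78/340.61 ≈ 438 Hz.

438 Hz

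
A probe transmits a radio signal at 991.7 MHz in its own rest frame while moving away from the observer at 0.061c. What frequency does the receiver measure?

932.9 MHz

Relativistic Doppler for frequency: f' = f₀ · √((1 − β)/(1 + β)).
f' = 991.7 × √(0.9390/1.0610) = 991.7 × 0.94075 ≈ 932.9 MHz.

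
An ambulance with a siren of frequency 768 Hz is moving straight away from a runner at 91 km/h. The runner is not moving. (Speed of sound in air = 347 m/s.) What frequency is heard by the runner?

716 Hz

91 km/h = 25.28 m/s.
Only the source moves, away from the listener, so f' = f · v/(v + v_s).
f' = 768 × 347/(347 + 25.28) = 768 × 347/372.3 ≈ 716 Hz.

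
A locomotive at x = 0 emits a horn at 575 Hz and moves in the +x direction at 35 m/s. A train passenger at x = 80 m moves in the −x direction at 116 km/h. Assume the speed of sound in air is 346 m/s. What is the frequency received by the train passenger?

116 km/h = 32.22 m/s.
The observer lies on the +x side, so the source is heading toward the observer and the observer is heading toward the source.
General Doppler shift: f' = f · (v + v_o)/(v − v_s).
f' = 575 × (346 + 32.22)/(346 − 35) = 575 × 378.22/311 ≈ 699 Hz.

699 Hz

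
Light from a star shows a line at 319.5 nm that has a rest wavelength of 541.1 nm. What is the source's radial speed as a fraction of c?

λ'/λ₀ = 0.5905 < 1 (blueshift), so the source is approaching.
λ'/λ₀ = √((1 − β)/(1 + β)) for an approaching source ⇒ β = (1 − r²)/(1 + r²) with r = λ'/λ₀.
β = (1 − 0.3486)/(1 + 0.3486) ≈ 0.483.

0.483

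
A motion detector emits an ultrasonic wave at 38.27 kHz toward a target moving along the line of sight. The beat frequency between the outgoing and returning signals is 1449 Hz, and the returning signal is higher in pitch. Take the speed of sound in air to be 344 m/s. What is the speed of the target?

Double Doppler shift off a moving reflector: f₂ = f₀ · (v + u)/(v − u) (u > 0 toward emitter).
Returning signal is higher, so f₂ = f₀ + Δf = 38270 + 1449 = 39719 Hz.
Rearranging, u = v · (f₂ − f₀)/(f₂ + f₀) = 344 × 1449/77989 ≈ 6.4 m/s.
So the target is moving at 6.4 m/s toward the emitter.

6.4 m/s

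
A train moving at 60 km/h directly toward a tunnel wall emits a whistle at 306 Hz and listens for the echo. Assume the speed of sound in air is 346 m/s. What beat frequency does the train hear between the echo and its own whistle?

60 km/h = 16.67 m/s.
The tunnel wall receives the sound from a moving source: f₁ = f₀ · v/(v − v_e) = 306 × 346/329.33 ≈ 321.5 Hz.
On the return leg the train is a moving observer: f₂ = f₁ · (v + v_e)/v = 321.5 × 362.67/346 ≈ 337.0 Hz.
Equivalently f₂ = f₀ · (v + v_e)/(v − v_e).
Beat against the emitted tone: |f₂ − f₀| = 2v_e·f₀/(v − v_e) = 2 × 16.67 × 306/329.33 ≈ 31.0 Hz.

31.0 Hz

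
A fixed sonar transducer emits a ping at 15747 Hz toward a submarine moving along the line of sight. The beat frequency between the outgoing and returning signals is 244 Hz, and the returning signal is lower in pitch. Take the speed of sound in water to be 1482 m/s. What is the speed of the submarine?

Double Doppler shift off a moving reflector: f₂ = f₀ · (v + u)/(v − u) (u > 0 toward emitter).
Returning signal is lower, so f₂ = f₀ − Δf = 15747 − 244 = 15503 Hz.
Rearranging, u = v · (f₂ − f₀)/(f₂ + f₀) = 1482 × -244/31250 ≈ -11.6 m/s.
So the submarine is moving at 11.6 m/s away from the emitter.

11.6 m/s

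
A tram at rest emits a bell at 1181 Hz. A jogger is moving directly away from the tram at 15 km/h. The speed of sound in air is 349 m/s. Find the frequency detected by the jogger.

1167 Hz

15 km/h = 4.167 m/s.
Moving observer, stationary source: f' = f · (v − v_o)/v.
f' = 1181 × (349 − 4.167)/349 = 1181 × 344.83/349 ≈ 1167 Hz.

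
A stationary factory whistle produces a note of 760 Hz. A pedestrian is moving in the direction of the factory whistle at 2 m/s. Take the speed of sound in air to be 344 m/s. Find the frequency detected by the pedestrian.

764 Hz

Only the observer moves, toward the source, so f' = f · (v + v_o)/v.
f' = 760 × (344 + 2)/344 = 760 × 346/344 ≈ 764 Hz.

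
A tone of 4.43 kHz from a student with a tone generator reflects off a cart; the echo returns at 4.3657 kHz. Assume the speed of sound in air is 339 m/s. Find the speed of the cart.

Double Doppler shift off a moving reflector: f₂ = f₀ · (v + u)/(v − u) (u > 0 toward emitter).
Rearranging, u = v · (f₂ − f₀)/(f₂ + f₀) = 339 × -0.0643/8.7957 ≈ -2.48 m/s.
So the cart is moving at 2.48 m/s away from the emitter.

2.48 m/s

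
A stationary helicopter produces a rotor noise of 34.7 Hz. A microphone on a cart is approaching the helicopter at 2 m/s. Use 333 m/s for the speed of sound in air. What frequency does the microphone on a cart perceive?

34.9 Hz

Only the observer moves, toward the source, so f' = f · (v + v_o)/v.
f' = 34.7 × (333 + 2)/333 = 34.7 × 335/333 ≈ 34.9 Hz.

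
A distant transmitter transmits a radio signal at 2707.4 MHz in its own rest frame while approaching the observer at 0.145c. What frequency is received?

Relativistic Doppler for frequency: f' = f₀ · √((1 + β)/(1 − β)).
f' = 2707.4 × √(1.1450/0.8550) = 2707.4 × 1.15723 ≈ 3133.1 MHz.

3133.1 MHz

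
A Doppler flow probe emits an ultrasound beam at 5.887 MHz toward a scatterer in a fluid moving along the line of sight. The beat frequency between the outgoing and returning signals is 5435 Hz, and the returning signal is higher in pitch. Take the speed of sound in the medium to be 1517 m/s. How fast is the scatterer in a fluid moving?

0.70 m/s

Double Doppler shift off a moving reflector: f₂ = f₀ · (v + u)/(v − u) (u > 0 toward emitter).
Returning signal is higher, so f₂ = f₀ + Δf = 5887000 + 5435 = 5892435 Hz.
Rearranging, u = v · (f₂ − f₀)/(f₂ + f₀) = 1517 × 5435/11779435 ≈ 0.70 m/s.
So the scatterer in a fluid is moving at 0.70 m/s toward the emitter.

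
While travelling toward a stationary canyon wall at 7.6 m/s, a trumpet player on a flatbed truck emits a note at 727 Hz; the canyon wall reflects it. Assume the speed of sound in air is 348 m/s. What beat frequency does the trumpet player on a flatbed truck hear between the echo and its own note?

32.5 Hz

The canyon wall receives the sound from a moving source: f₁ = f₀ · v/(v − v_e) = 727 × 348/340.4 ≈ 743.2 Hz.
On the return leg the trumpet player on a flatbed truck is a moving observer: f₂ = f₁ · (v + v_e)/v = 743.2 × 355.6/348 ≈ 759.5 Hz.
Beat against the emitted tone: |f₂ − f₀| = 2v_e·f₀/(v − v_e) = 2 × 7.6 × 727/340.4 ≈ 32.5 Hz.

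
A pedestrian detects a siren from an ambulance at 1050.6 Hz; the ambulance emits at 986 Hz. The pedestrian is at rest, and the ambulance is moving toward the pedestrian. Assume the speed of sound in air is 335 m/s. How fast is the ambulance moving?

f' = f · v/(v − v_s) ⇒ v_s = v · |1 − f/f'|.
v_s = 335 × |1 − 986/1050.6| = 335 × 0.06149 ≈ 20.6 m/s.

20.6 m/s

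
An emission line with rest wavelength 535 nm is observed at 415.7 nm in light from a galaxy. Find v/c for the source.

0.247

λ'/λ₀ = 0.7770 < 1 (blueshift), so the source is approaching.
λ'/λ₀ = √((1 − β)/(1 + β)) for an approaching source ⇒ β = (1 − r²)/(1 + r²) with r = λ'/λ₀.
β = (1 − 0.6037)/(1 + 0.6037) ≈ 0.247.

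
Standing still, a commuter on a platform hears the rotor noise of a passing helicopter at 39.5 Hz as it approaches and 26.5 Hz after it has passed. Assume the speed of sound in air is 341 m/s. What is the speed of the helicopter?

67 m/s

f₁/f₂ = (v + v_s)/(v − v_s), so v_s = v · (f₁ − f₂)/(f₁ + f₂).
v_s = 341 × (39.5 − 26.5)/(39.5 + 26.5) = 341 × 13.0/66.0 ≈ 67 m/s.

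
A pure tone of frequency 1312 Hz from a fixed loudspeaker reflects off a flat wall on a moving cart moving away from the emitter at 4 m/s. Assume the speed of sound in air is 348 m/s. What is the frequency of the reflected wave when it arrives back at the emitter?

The flat wall on a moving cart first receives the wave as a moving observer: f₁ = f₀ · (v − u)/v = 1312 × (348 − 4)/348 ≈ 1297 Hz.
The reflection then acts as a moving source: f₂ = f₁ · v/(v + u) ≈ 1282 Hz.

1282 Hz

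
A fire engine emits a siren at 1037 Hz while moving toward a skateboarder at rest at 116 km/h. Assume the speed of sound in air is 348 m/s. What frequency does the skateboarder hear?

116 km/h = 32.22 m/s.
Moving source, stationary observer: f' = f · v/(v − v_s) since the source is approaching.
f' = 1037 × 348/(348 − 32.22) = 1037 × 348/315.8 ≈ 1143 Hz.

1143 Hz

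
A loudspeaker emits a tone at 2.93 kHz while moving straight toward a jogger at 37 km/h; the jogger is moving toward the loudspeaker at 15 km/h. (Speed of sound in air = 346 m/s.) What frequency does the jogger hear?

3.06 kHz

37 km/h = 10.28 m/s; 15 km/h = 4.167 m/s.
General Doppler shift: f' = f · (v + v_o)/(v − v_s).
f' = 2.93 × (346 + 4.167)/(346 − 10.28) = 2.93 × 350.17/335.72 ≈ 3.06 kHz.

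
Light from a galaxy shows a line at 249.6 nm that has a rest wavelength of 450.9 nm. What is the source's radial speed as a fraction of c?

λ'/λ₀ = 0.5536 < 1 (blueshift), so the source is approaching.
λ'/λ₀ = √((1 − β)/(1 + β)) for an approaching source ⇒ β = (1 − r²)/(1 + r²) with r = λ'/λ₀.
β = (1 − 0.3064)/(1 + 0.3064) ≈ 0.531.

0.531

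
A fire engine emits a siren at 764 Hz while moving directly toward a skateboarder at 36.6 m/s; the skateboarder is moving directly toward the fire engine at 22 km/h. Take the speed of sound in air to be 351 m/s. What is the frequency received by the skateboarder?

22 km/h = 6.111 m/s.
With source approaching and observer approaching, f' = f · (v + v_o)/(v − v_s).
f' = 764 × (351 + 6.111)/(351 − 36.6) = 764 × 357.11/314.4 ≈ 868 Hz.

868 Hz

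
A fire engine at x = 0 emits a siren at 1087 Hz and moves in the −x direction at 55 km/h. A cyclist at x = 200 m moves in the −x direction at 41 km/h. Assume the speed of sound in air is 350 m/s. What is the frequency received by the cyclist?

55 km/h = 15.28 m/s; 41 km/h = 11.39 m/s.
The observer lies on the +x side, so the source is heading away from the observer and the observer is heading toward the source.
With source receding and observer approaching, f' = f · (v + v_o)/(v + v_s).
f' = 1087 × (350 + 11.39)/(350 + 15.28) = 1087 × 361.39/365.28 ≈ 1075 Hz.

1075 Hz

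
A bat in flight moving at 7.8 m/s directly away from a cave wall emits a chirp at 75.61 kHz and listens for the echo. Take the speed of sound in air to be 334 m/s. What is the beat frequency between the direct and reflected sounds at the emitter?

3451 Hz

The cave wall receives the sound from a moving source: f₁ = f₀ · v/(v + v_e) = 75.61 × 334/341.8 ≈ 73.88 kHz.
On the return leg the bat in flight is a moving observer: f₂ = f₁ · (v − v_e)/v = 73.88 × 326.2/334 ≈ 72.16 kHz.
Beat against the emitted tone (with f₀ = 75610 Hz): |f₂ − f₀| = 2v_e·f₀/(v + v_e) = 2 × 7.8 × 75610/341.8 ≈ 3451 Hz.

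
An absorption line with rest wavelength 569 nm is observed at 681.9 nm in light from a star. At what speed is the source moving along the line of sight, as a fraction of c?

0.179

λ'/λ₀ = 1.1984 > 1 (redshift), so the source is receding.
λ'/λ₀ = √((1 + β)/(1 − β)) for a receding source ⇒ β = (r² − 1)/(r² + 1) with r = λ'/λ₀.
β = (1.4362 − 1)/(1.4362 + 1) ≈ 0.179.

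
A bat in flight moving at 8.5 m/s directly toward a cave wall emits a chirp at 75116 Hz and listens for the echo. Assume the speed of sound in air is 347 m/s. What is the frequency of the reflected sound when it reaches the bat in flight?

78888 Hz

The cave wall receives the sound from a moving source: f₁ = f₀ · v/(v − v_e) = 75116 × 347/338.5 ≈ 77002 Hz.
On the return leg the bat in flight is a moving observer: f₂ = f₁ · (v + v_e)/v = 77002 × 355.5/347 ≈ 78888 Hz.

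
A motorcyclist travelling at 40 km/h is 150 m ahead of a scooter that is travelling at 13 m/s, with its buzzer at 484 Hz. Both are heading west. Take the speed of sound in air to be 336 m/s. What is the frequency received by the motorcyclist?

40 km/h = 11.11 m/s.
The motorcyclist is ahead, so the scooter is moving toward it while the motorcyclist is moving away from the scooter.
With source approaching and observer receding, f' = f · (v − v_o)/(v − v_s).
f' = 484 × (336 − 11.11)/(336 − 13) = 484 × 324.89/323 ≈ 487 Hz.

487 Hz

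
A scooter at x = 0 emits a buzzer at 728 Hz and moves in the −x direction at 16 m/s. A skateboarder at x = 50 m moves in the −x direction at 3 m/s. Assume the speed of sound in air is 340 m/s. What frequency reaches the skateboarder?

The observer lies on the +x side, so the source is heading away from the observer and the observer is heading toward the source.
General Doppler shift: f' = f · (v + v_o)/(v + v_s).
f' = 728 × (340 + 3)/(340 + 16) = 728 × 343/356 ≈ 701 Hz.

701 Hz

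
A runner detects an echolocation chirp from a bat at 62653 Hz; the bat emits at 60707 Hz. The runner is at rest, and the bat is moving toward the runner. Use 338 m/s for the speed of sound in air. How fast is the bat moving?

10.5 m/s

f' = f · v/(v − v_s) ⇒ v_s = v · |1 − f/f'|.
v_s = 338 × |1 − 60707/62653| = 338 × 0.03106 ≈ 10.5 m/s.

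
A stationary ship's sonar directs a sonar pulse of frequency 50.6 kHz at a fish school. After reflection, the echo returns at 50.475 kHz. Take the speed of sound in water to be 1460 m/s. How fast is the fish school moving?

Double Doppler shift off a moving reflector: f₂ = f₀ · (v + u)/(v − u) (u > 0 toward emitter).
Rearranging, u = v · (f₂ − f₀)/(f₂ + f₀) = 1460 × -0.125/101.075 ≈ -1.81 m/s.
So the fish school is moving at 1.81 m/s away from the emitter.

1.81 m/s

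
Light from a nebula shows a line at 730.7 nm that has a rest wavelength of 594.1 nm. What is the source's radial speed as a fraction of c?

0.204c

λ'/λ₀ = 1.2299 > 1 (redshift), so the source is receding.
λ'/λ₀ = √((1 + β)/(1 − β)) for a receding source ⇒ β = (r² − 1)/(r² + 1) with r = λ'/λ₀.
β = (1.5127 − 1)/(1.5127 + 1) ≈ 0.204.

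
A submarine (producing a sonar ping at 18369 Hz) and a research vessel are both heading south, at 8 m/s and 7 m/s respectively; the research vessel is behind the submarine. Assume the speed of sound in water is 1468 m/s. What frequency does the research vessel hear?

The research vessel is behind, so the submarine is moving away from it while the research vessel is moving toward the submarine.
With source receding and observer approaching, f' = f · (v + v_o)/(v + v_s).
f' = 18369 × (1468 + 7)/(1468 + 8) = 18369 × 1475/1476 ≈ 18357 Hz.

18357 Hz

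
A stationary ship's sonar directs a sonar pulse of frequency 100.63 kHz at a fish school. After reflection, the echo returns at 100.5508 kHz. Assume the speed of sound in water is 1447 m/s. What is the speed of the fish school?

0.57 m/s

Double Doppler shift off a moving reflector: f₂ = f₀ · (v + u)/(v − u) (u > 0 toward emitter).
Rearranging, u = v · (f₂ − f₀)/(f₂ + f₀) = 1447 × -0.0792/201.1808 ≈ -0.57 m/s.
So the fish school is moving at 0.57 m/s away from the emitter.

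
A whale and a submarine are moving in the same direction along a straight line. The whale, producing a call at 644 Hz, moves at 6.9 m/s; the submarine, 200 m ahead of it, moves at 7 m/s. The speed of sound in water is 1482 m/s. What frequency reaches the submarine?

The submarine is ahead, so the whale is moving toward it while the submarine is moving away from the whale.
With source approaching and observer receding, f' = f · (v − v_o)/(v − v_s).
f' = 644 × (1482 − 7)/(1482 − 6.9) = 644 × 1475/1475.1 ≈ 644 Hz.

644 Hz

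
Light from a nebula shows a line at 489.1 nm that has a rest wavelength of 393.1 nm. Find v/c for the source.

0.215

λ'/λ₀ = 1.2442 > 1 (redshift), so the source is receding.
λ'/λ₀ = √((1 + β)/(1 − β)) for a receding source ⇒ β = (r² − 1)/(r² + 1) with r = λ'/λ₀.
β = (1.5481 − 1)/(1.5481 + 1) ≈ 0.215.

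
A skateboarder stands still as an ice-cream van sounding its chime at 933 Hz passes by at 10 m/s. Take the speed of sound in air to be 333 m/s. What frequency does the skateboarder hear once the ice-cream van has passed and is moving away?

906 Hz

Receding: f₂ = f · v/(v + v_s) = 933 × 333/343 ≈ 906 Hz.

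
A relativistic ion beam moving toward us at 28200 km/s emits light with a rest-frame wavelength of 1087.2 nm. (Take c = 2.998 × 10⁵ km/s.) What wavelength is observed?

β = v/c = 28200/299800 = 0.0941.
Relativistic Doppler for wavelength: λ' = λ₀ · √((1 − β)/(1 + β)).
λ' = 1087.2 × √(0.9059/1.0941) = 1087.2 × 0.90997 ≈ 989.3 nm.

989.3 nm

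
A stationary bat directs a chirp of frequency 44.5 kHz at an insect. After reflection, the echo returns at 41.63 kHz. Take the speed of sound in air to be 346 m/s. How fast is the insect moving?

Double Doppler shift off a moving reflector: f₂ = f₀ · (v + u)/(v − u) (u > 0 toward emitter).
Rearranging, u = v · (f₂ − f₀)/(f₂ + f₀) = 346 × -2.87/86.13 ≈ -11.5 m/s.
So the insect is moving at 11.5 m/s away from the emitter.

11.5 m/s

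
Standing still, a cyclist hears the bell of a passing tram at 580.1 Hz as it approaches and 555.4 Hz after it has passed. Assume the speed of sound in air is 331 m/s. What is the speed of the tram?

f₁/f₂ = (v + v_s)/(v − v_s), so v_s = v · (f₁ − f₂)/(f₁ + f₂).
v_s = 331 × (580.1 − 555.4)/(580.1 + 555.4) = 331 × 24.7/1135.5 ≈ 7.2 m/s.

7.2 m/s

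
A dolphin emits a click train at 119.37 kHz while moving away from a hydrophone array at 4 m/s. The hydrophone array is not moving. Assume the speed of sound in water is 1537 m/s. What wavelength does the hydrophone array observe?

With the source moving away from a stationary observer, f' = f · v/(v + v_s).
f' = 119.37 × 1537/(1537 + 4) ≈ 119.1 kHz.
λ' = v/f' = 1537/119060 ≈ 1.3 cm.

1.3 cm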